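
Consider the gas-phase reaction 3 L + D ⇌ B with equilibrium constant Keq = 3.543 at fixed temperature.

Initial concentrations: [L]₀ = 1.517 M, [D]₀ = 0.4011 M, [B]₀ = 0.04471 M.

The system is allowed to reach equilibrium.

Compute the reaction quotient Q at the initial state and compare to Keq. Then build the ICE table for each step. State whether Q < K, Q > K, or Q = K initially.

Q₀ = 0.03193 vs Keq = 3.543 ⇒ Q<K, forward
Step 1:
                    L           D           B
  Initial       1.517      0.4011     0.04471
  Change      -0.7221     -0.2407      0.2407
  Equil        0.7949      0.1604      0.2854
  solve Keq expr → x = 0.2407; check Q = 3.543

Q₀ = 0.03193; Q < K (proceeds forward)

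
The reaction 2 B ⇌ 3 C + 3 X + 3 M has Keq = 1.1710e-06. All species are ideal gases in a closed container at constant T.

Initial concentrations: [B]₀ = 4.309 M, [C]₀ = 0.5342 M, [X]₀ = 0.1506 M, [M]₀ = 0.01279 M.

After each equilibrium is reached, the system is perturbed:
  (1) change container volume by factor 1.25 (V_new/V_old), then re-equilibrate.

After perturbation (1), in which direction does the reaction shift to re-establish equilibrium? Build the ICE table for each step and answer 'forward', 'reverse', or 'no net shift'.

Q₀ = 5.8674e-11 vs Keq = 1.1710e-06 ⇒ Q<K, forward
Step 1:
                   B          C          X          M
  init         4.309     0.5342     0.1506    0.01279
  Δ         -0.08855     0.1328     0.1328     0.1328
  eq            4.22      0.667     0.2834     0.1456
  solve Keq expr → x = 0.04427; check Q = 1.1710e-06
Then change container volume by factor 1.25 (V_new/V_old).
Step 2:
                   B          C          X          M
  init         3.376     0.5336     0.2267     0.1165
  Δ         -0.02586    0.03879    0.03879    0.03879
  eq           3.351     0.5724     0.2655     0.1553
  solve Keq expr → x = 0.01293; check Q = 1.1710e-06

Direction: forward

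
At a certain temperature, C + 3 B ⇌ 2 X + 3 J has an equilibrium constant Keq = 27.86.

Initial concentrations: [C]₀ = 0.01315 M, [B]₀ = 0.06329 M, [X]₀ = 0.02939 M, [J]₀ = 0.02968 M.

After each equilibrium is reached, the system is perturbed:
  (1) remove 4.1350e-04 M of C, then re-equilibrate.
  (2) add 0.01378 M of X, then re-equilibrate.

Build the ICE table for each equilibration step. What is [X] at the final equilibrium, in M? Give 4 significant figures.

Q₀ = 0.006774 vs Keq = 27.86 ⇒ Q<K, forward
Step 1:
                   C          B          X          J
  Initial    0.01315    0.06329    0.02939    0.02968
  Change    -0.01184   -0.03552    0.02368    0.03552
  Equil     0.001309    0.02777    0.05307     0.0652
  solve Keq expr → x = 0.01184; check Q = 27.86
Then remove 4.1350e-04 M of C.
Step 2:
                   C          B          X          J
  Initial 8.9555e-04    0.02777    0.05307     0.0652
  Change  2.4987e-04 7.4962e-04 -4.9975e-04 -7.4962e-04
  Equil     0.001145    0.02852    0.05257    0.06445
  solve Keq expr → x = -2.4987e-04; check Q = 27.86
Then add 0.01378 M of X.
Step 3:
                   C          B          X          J
  Initial   0.001145    0.02852    0.06635    0.06445
  Change  3.6705e-04   0.001101 -7.3410e-04  -0.001101
  Equil     0.001512    0.02962    0.06562    0.06335
  solve Keq expr → x = -3.6705e-04; check Q = 27.86

[X]_eq = 0.06562 M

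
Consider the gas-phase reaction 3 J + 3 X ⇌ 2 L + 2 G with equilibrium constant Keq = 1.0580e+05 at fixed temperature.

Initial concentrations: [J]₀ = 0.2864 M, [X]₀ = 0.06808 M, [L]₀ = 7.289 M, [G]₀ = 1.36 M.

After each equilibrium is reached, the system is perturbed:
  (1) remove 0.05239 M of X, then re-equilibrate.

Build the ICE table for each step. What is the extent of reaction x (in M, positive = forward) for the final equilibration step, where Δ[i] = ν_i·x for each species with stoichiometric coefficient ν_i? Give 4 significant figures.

x = -0.01134 M

Q₀ = 1.3257e+07 vs Keq = 1.0580e+05 ⇒ Q>K, reverse
Step 1:
                    J           X           L           G
  Initial      0.2864     0.06808       7.289        1.36
  Change       0.1452      0.1452    -0.09681    -0.09681
  Equil        0.4316      0.2133       7.192       1.263
  solve Keq expr → x = -0.0484; check Q = 1.0580e+05
Then remove 0.05239 M of X.
Step 2:
                    J           X           L           G
  Initial      0.4316      0.1609       7.192       1.263
  Change      0.03402     0.03402    -0.02268    -0.02268
  Equil        0.4656      0.1949        7.17       1.241
  solve Keq expr → x = -0.01134; check Q = 1.0580e+05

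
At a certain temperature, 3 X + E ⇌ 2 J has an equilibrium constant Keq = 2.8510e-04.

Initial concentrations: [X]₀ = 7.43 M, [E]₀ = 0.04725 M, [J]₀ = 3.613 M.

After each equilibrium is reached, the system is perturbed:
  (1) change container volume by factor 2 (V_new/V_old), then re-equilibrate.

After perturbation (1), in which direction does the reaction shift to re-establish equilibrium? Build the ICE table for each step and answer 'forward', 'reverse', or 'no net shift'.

Q₀ = 0.6735 vs Keq = 2.8510e-04 ⇒ Q>K, reverse
Step 1:
                    X           E           J
  Initial        7.43     0.04725       3.613
  Change        4.209       1.403      -2.806
  Equil         11.64        1.45      0.8073
  solve Keq expr → x = -1.403; check Q = 2.8510e-04
Then change container volume by factor 2 (V_new/V_old).
Step 2:
                    X           E           J
  Initial       5.819       0.725      0.4037
  Change        0.263     0.08766     -0.1753
  Equil         6.082      0.8127      0.2283
  solve Keq expr → x = -0.08766; check Q = 2.8510e-04

Direction: reverse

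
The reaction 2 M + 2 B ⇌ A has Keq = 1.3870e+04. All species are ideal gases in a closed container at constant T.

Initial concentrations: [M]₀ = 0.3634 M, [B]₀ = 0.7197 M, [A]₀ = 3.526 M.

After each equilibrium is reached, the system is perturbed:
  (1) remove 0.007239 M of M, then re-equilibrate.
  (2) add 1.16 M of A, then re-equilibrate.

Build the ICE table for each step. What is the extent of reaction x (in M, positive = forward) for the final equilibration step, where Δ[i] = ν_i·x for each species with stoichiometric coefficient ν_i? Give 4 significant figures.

Q₀ = 51.55 vs Keq = 1.3870e+04 ⇒ Q<K, forward
Step 1:
                    M           B           A
  Initial      0.3634      0.7197       3.526
  Change      -0.3224     -0.3224      0.1612
  Equil       0.04103      0.3973       3.687
  solve Keq expr → x = 0.1612; check Q = 1.3870e+04
Then remove 0.007239 M of M.
Step 2:
                    M           B           A
  Initial      0.0338      0.3973       3.687
  Change     0.006555    0.006555   -0.003278
  Equil       0.04035      0.4039       3.684
  solve Keq expr → x = -0.003278; check Q = 1.3870e+04
Then add 1.16 M of A.
Step 3:
                    M           B           A
  Initial     0.04035      0.4039       4.844
  Change     0.005306    0.005306   -0.002653
  Equil       0.04566      0.4092       4.841
  solve Keq expr → x = -0.002653; check Q = 1.3870e+04

x = -0.002653 M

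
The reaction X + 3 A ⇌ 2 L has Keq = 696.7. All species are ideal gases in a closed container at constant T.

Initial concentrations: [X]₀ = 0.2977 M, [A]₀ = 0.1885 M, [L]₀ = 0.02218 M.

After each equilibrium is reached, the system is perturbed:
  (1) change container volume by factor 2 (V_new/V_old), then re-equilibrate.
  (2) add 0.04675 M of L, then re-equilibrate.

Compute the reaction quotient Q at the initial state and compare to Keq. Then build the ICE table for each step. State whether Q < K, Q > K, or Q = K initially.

Q₀ = 0.2467; Q < K (proceeds forward)

Q₀ = 0.2467 vs Keq = 696.7 ⇒ Q<K, forward
Step 1:
                  X         A         L
  init       0.2977    0.1885   0.02218
  Δ        -0.04838   -0.1452   0.09677
  eq         0.2493   0.04335    0.1189
  solve Keq expr → x = 0.04838; check Q = 696.7
Then change container volume by factor 2 (V_new/V_old).
Step 2:
                  X         A         L
  init       0.1247   0.02167   0.05947
  Δ         0.00329   0.00987  -0.00658
  eq         0.1279   0.03154   0.05289
  solve Keq expr → x = -0.00329; check Q = 696.7
Then add 0.04675 M of L.
Step 3:
                  X         A         L
  init       0.1279   0.03154   0.09964
  Δ        0.004397   0.01319 -0.008793
  eq         0.1323   0.04473   0.09085
  solve Keq expr → x = -0.004397; check Q = 696.7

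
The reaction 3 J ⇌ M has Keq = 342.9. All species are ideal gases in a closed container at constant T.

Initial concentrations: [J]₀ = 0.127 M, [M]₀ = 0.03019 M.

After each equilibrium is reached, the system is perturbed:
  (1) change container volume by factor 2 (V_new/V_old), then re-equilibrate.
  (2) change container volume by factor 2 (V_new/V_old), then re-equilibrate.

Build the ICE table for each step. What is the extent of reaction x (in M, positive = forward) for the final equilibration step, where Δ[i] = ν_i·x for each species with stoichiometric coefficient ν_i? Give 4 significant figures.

Q₀ = 14.74 vs Keq = 342.9 ⇒ Q<K, forward
Step 1:
                   J          M
  Initial      0.127    0.03019
  Change    -0.07284    0.02428
  Equil      0.05416    0.05447
  solve Keq expr → x = 0.02428; check Q = 342.9
Then change container volume by factor 2 (V_new/V_old).
Step 2:
                   J          M
  Initial    0.02708    0.02724
  Change     0.01341  -0.004471
  Equil      0.04049    0.02276
  solve Keq expr → x = -0.004471; check Q = 342.9
Then change container volume by factor 2 (V_new/V_old).
Step 3:
                   J          M
  Initial    0.02025    0.01138
  Change    0.008839  -0.002946
  Equil      0.02908   0.008436
  solve Keq expr → x = -0.002946; check Q = 342.9

x = -0.002946 M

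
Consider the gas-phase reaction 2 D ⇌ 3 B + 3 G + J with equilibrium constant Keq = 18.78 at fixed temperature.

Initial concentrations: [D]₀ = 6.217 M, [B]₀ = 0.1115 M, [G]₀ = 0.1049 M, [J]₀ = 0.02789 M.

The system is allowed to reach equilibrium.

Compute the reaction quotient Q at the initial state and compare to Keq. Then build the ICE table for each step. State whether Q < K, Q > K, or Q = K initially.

Q₀ = 1.1546e-09; Q < K (proceeds forward)

Q₀ = 1.1546e-09 vs Keq = 18.78 ⇒ Q<K, forward
Step 1:
                   D          B          G          J
  Initial      6.217     0.1115     0.1049    0.02789
  Change      -1.749      2.623      2.623     0.8745
  Equil        4.468      2.735      2.728     0.9024
  solve Keq expr → x = 0.8745; check Q = 18.78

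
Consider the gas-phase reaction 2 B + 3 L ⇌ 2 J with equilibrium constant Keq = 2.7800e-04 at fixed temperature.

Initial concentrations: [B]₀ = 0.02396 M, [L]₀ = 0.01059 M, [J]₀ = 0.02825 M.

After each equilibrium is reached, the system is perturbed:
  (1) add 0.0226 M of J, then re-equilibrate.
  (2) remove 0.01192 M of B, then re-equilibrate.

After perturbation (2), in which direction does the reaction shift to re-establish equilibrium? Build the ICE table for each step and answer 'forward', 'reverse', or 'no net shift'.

Q₀ = 1.1705e+06 vs Keq = 2.7800e-04 ⇒ Q>K, reverse
Step 1:
                    B           L           J
  init        0.02396     0.01059     0.02825
  Δ           0.02824     0.04236    -0.02824
  eq           0.0522     0.05295  1.0604e-05
  solve Keq expr → x = -0.01412; check Q = 2.7800e-04
Then add 0.0226 M of J.
Step 2:
                    B           L           J
  init         0.0522     0.05295     0.02261
  Δ           0.02258     0.03387    -0.02258
  eq          0.07478     0.08682  3.1894e-05
  solve Keq expr → x = -0.01129; check Q = 2.7800e-04
Then remove 0.01192 M of B.
Step 3:
                    B           L           J
  init        0.06286     0.08682  3.1894e-05
  Δ        5.0783e-06  7.6175e-06 -5.0783e-06
  eq          0.06286     0.08682  2.6815e-05
  solve Keq expr → x = -2.5392e-06; check Q = 2.7800e-04

Direction: reverse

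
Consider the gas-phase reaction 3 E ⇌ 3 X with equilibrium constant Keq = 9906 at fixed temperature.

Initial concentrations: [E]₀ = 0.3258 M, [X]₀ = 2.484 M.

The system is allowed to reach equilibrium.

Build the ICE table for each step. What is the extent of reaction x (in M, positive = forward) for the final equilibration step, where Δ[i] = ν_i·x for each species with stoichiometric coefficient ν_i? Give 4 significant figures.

x = 0.06693 M

Q₀ = 443.2 vs Keq = 9906 ⇒ Q<K, forward
Step 1:
                  E         X
  I          0.3258     2.484
  C         -0.2008    0.2008
  E           0.125     2.685
  solve Keq expr → x = 0.06693; check Q = 9906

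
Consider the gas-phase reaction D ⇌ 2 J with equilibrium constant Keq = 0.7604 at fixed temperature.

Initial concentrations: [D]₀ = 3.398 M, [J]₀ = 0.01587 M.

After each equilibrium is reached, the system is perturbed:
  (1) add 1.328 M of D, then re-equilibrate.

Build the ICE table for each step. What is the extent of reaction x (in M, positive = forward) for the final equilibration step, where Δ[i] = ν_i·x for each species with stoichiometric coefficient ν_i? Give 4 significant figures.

x = 0.1431 M

Q₀ = 7.4119e-05 vs Keq = 0.7604 ⇒ Q<K, forward
Step 1:
                   D          J
  I            3.398    0.01587
  C          -0.7073      1.415
  E            2.691       1.43
  solve Keq expr → x = 0.7073; check Q = 0.7604
Then add 1.328 M of D.
Step 2:
                   D          J
  I            4.019       1.43
  C          -0.1431     0.2863
  E            3.876      1.717
  solve Keq expr → x = 0.1431; check Q = 0.7604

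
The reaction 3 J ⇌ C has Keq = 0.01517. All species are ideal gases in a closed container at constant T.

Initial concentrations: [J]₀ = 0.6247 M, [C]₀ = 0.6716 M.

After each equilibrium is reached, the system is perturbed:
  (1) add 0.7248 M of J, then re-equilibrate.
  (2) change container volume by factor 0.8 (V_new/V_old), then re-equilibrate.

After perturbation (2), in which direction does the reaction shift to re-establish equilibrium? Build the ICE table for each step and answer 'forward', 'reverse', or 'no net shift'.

Q₀ = 2.755 vs Keq = 0.01517 ⇒ Q>K, reverse
Step 1:
                    J           C
  I            0.6247      0.6716
  C             1.548      -0.516
  E             2.173      0.1556
  solve Keq expr → x = -0.516; check Q = 0.01517
Then add 0.7248 M of J.
Step 2:
                    J           C
  I             2.898      0.1556
  C           -0.3161      0.1054
  E             2.581       0.261
  solve Keq expr → x = 0.1054; check Q = 0.01517
Then change container volume by factor 0.8 (V_new/V_old).
Step 3:
                    J           C
  I             3.227      0.3262
  C           -0.2373      0.0791
  E             2.989      0.4053
  solve Keq expr → x = 0.0791; check Q = 0.01517

Direction: forward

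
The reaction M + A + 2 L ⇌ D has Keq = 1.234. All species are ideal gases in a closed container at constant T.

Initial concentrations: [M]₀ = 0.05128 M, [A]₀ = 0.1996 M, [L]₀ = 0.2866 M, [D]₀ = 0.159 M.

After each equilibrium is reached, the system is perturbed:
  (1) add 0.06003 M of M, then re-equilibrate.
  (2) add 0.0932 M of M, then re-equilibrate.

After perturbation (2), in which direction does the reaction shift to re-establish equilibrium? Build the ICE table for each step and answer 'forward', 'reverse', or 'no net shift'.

Direction: forward

Q₀ = 189.1 vs Keq = 1.234 ⇒ Q>K, reverse
Step 1:
                    M           A           L           D
  I           0.05128      0.1996      0.2866       0.159
  C            0.1351      0.1351      0.2703     -0.1351
  E            0.1864      0.3347      0.5569     0.02387
  solve Keq expr → x = -0.1351; check Q = 1.234
Then add 0.06003 M of M.
Step 2:
                    M           A           L           D
  I            0.2464      0.3347      0.5569     0.02387
  C         -0.005352   -0.005352     -0.0107    0.005352
  E            0.2411      0.3294      0.5461     0.02923
  solve Keq expr → x = 0.005352; check Q = 1.234
Then add 0.0932 M of M.
Step 3:
                    M           A           L           D
  I            0.3343      0.3294      0.5461     0.02923
  C         -0.007427   -0.007427    -0.01485    0.007427
  E            0.3269      0.3219      0.5313     0.03665
  solve Keq expr → x = 0.007427; check Q = 1.234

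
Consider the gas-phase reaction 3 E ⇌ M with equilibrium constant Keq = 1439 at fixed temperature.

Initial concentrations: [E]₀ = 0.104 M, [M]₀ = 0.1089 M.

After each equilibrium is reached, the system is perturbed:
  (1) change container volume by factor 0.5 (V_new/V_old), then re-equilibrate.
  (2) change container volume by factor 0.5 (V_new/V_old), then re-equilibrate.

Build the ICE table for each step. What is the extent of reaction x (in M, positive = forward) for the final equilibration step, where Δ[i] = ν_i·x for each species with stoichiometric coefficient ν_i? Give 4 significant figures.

Q₀ = 96.81 vs Keq = 1439 ⇒ Q<K, forward
Step 1:
                    E           M
  Initial       0.104      0.1089
  Change     -0.05928     0.01976
  Equil       0.04472      0.1287
  solve Keq expr → x = 0.01976; check Q = 1439
Then change container volume by factor 0.5 (V_new/V_old).
Step 2:
                    E           M
  Initial     0.08943      0.2573
  Change     -0.03232     0.01077
  Equil       0.05711      0.2681
  solve Keq expr → x = 0.01077; check Q = 1439
Then change container volume by factor 0.5 (V_new/V_old).
Step 3:
                    E           M
  Initial      0.1142      0.5362
  Change     -0.04165     0.01388
  Equil       0.07257      0.5501
  solve Keq expr → x = 0.01388; check Q = 1439

x = 0.01388 M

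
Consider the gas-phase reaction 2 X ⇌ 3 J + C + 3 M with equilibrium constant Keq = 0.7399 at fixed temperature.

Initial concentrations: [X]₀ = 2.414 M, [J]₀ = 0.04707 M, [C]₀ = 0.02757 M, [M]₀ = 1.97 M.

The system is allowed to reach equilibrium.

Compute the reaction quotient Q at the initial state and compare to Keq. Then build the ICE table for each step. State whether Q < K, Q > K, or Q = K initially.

Q₀ = 3.7722e-06; Q < K (proceeds forward)

Q₀ = 3.7722e-06 vs Keq = 0.7399 ⇒ Q<K, forward
Step 1:
                  X         J         C         M
  I           2.414   0.04707   0.02757      1.97
  C         -0.4958    0.7437    0.2479    0.7437
  E           1.918    0.7908    0.2755     2.714
  solve Keq expr → x = 0.2479; check Q = 0.7399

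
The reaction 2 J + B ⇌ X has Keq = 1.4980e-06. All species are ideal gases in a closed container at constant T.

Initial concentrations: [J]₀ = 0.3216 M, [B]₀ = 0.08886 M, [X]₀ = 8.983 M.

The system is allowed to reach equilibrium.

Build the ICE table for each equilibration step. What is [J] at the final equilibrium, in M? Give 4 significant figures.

Q₀ = 977.4 vs Keq = 1.4980e-06 ⇒ Q>K, reverse
Step 1:
                  J         B         X
  I          0.3216   0.08886     8.983
  C           17.96     8.978    -8.978
  E           18.28     9.067  0.004538
  solve Keq expr → x = -8.978; check Q = 1.4980e-06

[J]_eq = 18.28 M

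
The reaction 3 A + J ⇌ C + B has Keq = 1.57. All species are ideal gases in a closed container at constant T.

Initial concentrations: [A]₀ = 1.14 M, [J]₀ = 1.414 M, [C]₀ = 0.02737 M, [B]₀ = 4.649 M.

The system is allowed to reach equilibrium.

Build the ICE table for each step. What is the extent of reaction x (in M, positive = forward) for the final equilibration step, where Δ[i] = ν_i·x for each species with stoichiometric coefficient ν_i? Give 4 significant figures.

x = 0.1363 M

Q₀ = 0.06074 vs Keq = 1.57 ⇒ Q<K, forward
Step 1:
                   A          J          C          B
  init          1.14      1.414    0.02737      4.649
  Δ           -0.409    -0.1363     0.1363     0.1363
  eq           0.731      1.278     0.1637      4.785
  solve Keq expr → x = 0.1363; check Q = 1.57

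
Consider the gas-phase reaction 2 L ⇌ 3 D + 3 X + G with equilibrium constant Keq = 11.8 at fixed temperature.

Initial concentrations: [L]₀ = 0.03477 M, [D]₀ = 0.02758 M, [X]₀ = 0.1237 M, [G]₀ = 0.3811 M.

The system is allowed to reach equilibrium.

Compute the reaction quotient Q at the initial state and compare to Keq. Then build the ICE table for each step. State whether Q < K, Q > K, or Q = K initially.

Q₀ = 1.2518e-05; Q < K (proceeds forward)

Q₀ = 1.2518e-05 vs Keq = 11.8 ⇒ Q<K, forward
Step 1:
                   L          D          X          G
  I          0.03477    0.02758     0.1237     0.3811
  C         -0.03447     0.0517     0.0517    0.01723
  E       3.0131e-04    0.07928     0.1754     0.3983
  solve Keq expr → x = 0.01723; check Q = 11.8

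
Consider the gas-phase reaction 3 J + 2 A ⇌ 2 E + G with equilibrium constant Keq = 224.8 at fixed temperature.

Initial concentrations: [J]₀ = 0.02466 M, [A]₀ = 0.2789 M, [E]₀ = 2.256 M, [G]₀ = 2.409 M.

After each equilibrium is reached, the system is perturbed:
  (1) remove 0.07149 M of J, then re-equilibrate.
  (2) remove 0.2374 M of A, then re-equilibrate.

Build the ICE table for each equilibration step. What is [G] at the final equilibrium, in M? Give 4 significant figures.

[G]_eq = 2.208 M

Q₀ = 1.0511e+07 vs Keq = 224.8 ⇒ Q>K, reverse
Step 1:
                   J          A          E          G
  Initial    0.02466     0.2789      2.256      2.409
  Change      0.4575      0.305     -0.305    -0.1525
  Equil       0.4821     0.5839      1.951      2.257
  solve Keq expr → x = -0.1525; check Q = 224.8
Then remove 0.07149 M of J.
Step 2:
                   J          A          E          G
  Initial     0.4106     0.5839      1.951      2.257
  Change     0.04831    0.03221   -0.03221    -0.0161
  Equil        0.459     0.6161      1.919       2.24
  solve Keq expr → x = -0.0161; check Q = 224.8
Then remove 0.2374 M of A.
Step 3:
                   J          A          E          G
  Initial      0.459     0.3787      1.919       2.24
  Change     0.09697    0.06465   -0.06465   -0.03232
  Equil       0.5559     0.4433      1.854      2.208
  solve Keq expr → x = -0.03232; check Q = 224.8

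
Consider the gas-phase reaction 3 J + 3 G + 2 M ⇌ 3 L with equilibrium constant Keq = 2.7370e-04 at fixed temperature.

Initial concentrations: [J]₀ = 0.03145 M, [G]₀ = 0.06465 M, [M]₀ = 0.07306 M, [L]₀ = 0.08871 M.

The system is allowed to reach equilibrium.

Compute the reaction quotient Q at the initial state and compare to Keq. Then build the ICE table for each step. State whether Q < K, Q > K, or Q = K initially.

Q₀ = 1.5559e+07; Q > K (proceeds reverse)

Q₀ = 1.5559e+07 vs Keq = 2.7370e-04 ⇒ Q>K, reverse
Step 1:
                  J         G         M         L
  I         0.03145   0.06465   0.07306   0.08871
  C          0.0884    0.0884   0.05893   -0.0884
  E          0.1199    0.1531     0.132 3.0875e-04
  solve Keq expr → x = -0.02947; check Q = 2.7370e-04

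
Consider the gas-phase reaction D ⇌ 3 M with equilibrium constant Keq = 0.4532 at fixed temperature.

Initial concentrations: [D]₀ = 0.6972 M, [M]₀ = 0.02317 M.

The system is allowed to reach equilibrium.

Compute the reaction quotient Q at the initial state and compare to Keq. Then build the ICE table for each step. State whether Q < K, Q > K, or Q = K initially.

Q₀ = 1.7841e-05; Q < K (proceeds forward)

Q₀ = 1.7841e-05 vs Keq = 0.4532 ⇒ Q<K, forward
Step 1:
                    D           M
  init         0.6972     0.02317
  Δ           -0.1957      0.5871
  eq           0.5015      0.6103
  solve Keq expr → x = 0.1957; check Q = 0.4532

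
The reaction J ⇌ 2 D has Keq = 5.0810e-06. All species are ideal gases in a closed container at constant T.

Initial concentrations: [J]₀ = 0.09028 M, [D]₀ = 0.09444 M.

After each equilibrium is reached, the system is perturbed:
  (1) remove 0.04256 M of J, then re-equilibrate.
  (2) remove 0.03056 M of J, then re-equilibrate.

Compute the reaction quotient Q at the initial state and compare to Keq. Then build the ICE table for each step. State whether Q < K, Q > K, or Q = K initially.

Q₀ = 0.09879; Q > K (proceeds reverse)

Q₀ = 0.09879 vs Keq = 5.0810e-06 ⇒ Q>K, reverse
Step 1:
                  J         D
  Initial   0.09028   0.09444
  Change     0.0468  -0.09361
  Equil      0.1371 8.3458e-04
  solve Keq expr → x = -0.0468; check Q = 5.0810e-06
Then remove 0.04256 M of J.
Step 2:
                  J         D
  Initial   0.09452 8.3458e-04
  Change  7.0651e-05 -1.4130e-04
  Equil     0.09459 6.9327e-04
  solve Keq expr → x = -7.0651e-05; check Q = 5.0810e-06
Then remove 0.03056 M of J.
Step 3:
                  J         D
  Initial   0.06403 6.9327e-04
  Change  6.1302e-05 -1.2260e-04
  Equil     0.06409 5.7067e-04
  solve Keq expr → x = -6.1302e-05; check Q = 5.0810e-06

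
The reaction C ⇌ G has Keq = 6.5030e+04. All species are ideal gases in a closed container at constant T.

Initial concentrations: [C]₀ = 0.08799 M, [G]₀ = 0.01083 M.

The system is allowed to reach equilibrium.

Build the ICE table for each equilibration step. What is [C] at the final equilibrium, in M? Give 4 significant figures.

Q₀ = 0.1231 vs Keq = 6.5030e+04 ⇒ Q<K, forward
Step 1:
                   C          G
  I          0.08799    0.01083
  C         -0.08799    0.08799
  E       1.5196e-06    0.09882
  solve Keq expr → x = 0.08799; check Q = 6.5030e+04

[C]_eq = 1.5196e-06 M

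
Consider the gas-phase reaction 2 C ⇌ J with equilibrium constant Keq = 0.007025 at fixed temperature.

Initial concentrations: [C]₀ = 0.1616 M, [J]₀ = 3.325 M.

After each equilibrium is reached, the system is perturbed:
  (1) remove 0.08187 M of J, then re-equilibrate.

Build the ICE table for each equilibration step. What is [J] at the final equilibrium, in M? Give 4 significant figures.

Q₀ = 127.3 vs Keq = 0.007025 ⇒ Q>K, reverse
Step 1:
                    C           J
  init         0.1616       3.325
  Δ             6.099       -3.05
  eq            6.261      0.2754
  solve Keq expr → x = -3.05; check Q = 0.007025
Then remove 0.08187 M of J.
Step 2:
                    C           J
  init          6.261      0.1935
  Δ           -0.1395     0.06974
  eq            6.121      0.2632
  solve Keq expr → x = 0.06974; check Q = 0.007025

[J]_eq = 0.2632 M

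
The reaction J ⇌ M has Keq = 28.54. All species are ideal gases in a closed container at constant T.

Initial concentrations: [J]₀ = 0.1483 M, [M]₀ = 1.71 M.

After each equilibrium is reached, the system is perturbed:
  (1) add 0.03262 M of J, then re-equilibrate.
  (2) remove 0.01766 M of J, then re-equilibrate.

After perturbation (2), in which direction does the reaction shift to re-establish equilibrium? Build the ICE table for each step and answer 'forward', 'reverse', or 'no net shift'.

Q₀ = 11.53 vs Keq = 28.54 ⇒ Q<K, forward
Step 1:
                  J         M
  init       0.1483      1.71
  Δ        -0.08539   0.08539
  eq        0.06291     1.795
  solve Keq expr → x = 0.08539; check Q = 28.54
Then add 0.03262 M of J.
Step 2:
                  J         M
  init      0.09553     1.795
  Δ        -0.03152   0.03152
  eq        0.06401     1.827
  solve Keq expr → x = 0.03152; check Q = 28.54
Then remove 0.01766 M of J.
Step 3:
                  J         M
  init      0.04635     1.827
  Δ         0.01706  -0.01706
  eq        0.06341      1.81
  solve Keq expr → x = -0.01706; check Q = 28.54

Direction: reverse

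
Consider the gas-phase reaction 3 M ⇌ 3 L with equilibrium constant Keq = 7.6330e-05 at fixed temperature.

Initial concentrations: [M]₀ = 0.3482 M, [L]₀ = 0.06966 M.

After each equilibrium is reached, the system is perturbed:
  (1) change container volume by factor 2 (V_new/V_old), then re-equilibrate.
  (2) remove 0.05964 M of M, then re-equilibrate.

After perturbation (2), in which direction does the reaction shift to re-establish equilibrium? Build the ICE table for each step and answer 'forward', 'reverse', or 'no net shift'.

Direction: reverse

Q₀ = 0.008007 vs Keq = 7.6330e-05 ⇒ Q>K, reverse
Step 1:
                  M         L
  Initial    0.3482   0.06966
  Change    0.05266  -0.05266
  Equil      0.4009     0.017
  solve Keq expr → x = -0.01755; check Q = 7.6330e-05
Then change container volume by factor 2 (V_new/V_old).
Step 2:
                  M         L
  Initial    0.2004  0.008502
  Change          0         0
  Equil      0.2004  0.008502
  solve Keq expr → x = 0; check Q = 7.6330e-05
Then remove 0.05964 M of M.
Step 3:
                  M         L
  Initial    0.1408  0.008502
  Change   0.002427 -0.002427
  Equil      0.1432  0.006075
  solve Keq expr → x = -8.0898e-04; check Q = 7.6330e-05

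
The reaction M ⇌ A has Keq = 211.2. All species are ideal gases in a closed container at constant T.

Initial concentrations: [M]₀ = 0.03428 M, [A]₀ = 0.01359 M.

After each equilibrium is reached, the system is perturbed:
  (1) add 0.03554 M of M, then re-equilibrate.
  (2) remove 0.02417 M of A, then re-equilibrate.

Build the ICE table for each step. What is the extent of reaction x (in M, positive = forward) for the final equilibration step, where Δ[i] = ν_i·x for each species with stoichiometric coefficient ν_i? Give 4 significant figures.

Q₀ = 0.3964 vs Keq = 211.2 ⇒ Q<K, forward
Step 1:
                  M         A
  I         0.03428   0.01359
  C        -0.03405   0.03405
  E       2.2559e-04   0.04764
  solve Keq expr → x = 0.03405; check Q = 211.2
Then add 0.03554 M of M.
Step 2:
                  M         A
  I         0.03577   0.04764
  C        -0.03537   0.03537
  E       3.9307e-04   0.08302
  solve Keq expr → x = 0.03537; check Q = 211.2
Then remove 0.02417 M of A.
Step 3:
                  M         A
  I       3.9307e-04   0.05885
  C       -1.1390e-04 1.1390e-04
  E       2.7917e-04   0.05896
  solve Keq expr → x = 1.1390e-04; check Q = 211.2

x = 1.1390e-04 M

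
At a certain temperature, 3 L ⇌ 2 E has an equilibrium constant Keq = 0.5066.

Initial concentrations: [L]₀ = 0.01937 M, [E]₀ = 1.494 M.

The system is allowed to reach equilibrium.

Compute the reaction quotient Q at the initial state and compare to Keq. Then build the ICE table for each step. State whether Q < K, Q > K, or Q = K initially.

Q₀ = 3.0712e+05; Q > K (proceeds reverse)

Q₀ = 3.0712e+05 vs Keq = 0.5066 ⇒ Q>K, reverse
Step 1:
                    L           E
  init        0.01937       1.494
  Δ             1.054     -0.7026
  eq            1.073      0.7914
  solve Keq expr → x = -0.3513; check Q = 0.5066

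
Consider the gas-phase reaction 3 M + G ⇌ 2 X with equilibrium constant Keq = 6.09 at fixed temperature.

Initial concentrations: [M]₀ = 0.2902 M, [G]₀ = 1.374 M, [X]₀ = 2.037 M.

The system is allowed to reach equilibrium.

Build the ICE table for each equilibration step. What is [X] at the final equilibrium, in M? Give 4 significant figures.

Q₀ = 123.6 vs Keq = 6.09 ⇒ Q>K, reverse
Step 1:
                   M          G          X
  I           0.2902      1.374      2.037
  C           0.4071     0.1357    -0.2714
  E           0.6973       1.51      1.766
  solve Keq expr → x = -0.1357; check Q = 6.09

[X]_eq = 1.766 M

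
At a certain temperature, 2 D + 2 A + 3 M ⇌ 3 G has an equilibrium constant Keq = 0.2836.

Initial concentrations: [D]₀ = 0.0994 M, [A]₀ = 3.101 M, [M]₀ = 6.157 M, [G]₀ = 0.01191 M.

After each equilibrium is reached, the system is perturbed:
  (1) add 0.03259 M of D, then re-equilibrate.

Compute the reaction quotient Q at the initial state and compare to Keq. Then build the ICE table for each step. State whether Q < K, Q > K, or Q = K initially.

Q₀ = 7.6182e-08 vs Keq = 0.2836 ⇒ Q<K, forward
Step 1:
                   D          A          M          G
  init        0.0994      3.101      6.157    0.01191
  Δ         -0.09676   -0.09676    -0.1451     0.1451
  eq        0.002639      3.004      6.012     0.1571
  solve Keq expr → x = 0.04838; check Q = 0.2836
Then add 0.03259 M of D.
Step 2:
                   D          A          M          G
  init       0.03523      3.004      6.012     0.1571
  Δ         -0.03124   -0.03124   -0.04686    0.04686
  eq        0.003992      2.973      5.965     0.2039
  solve Keq expr → x = 0.01562; check Q = 0.2836

Q₀ = 7.6182e-08; Q < K (proceeds forward)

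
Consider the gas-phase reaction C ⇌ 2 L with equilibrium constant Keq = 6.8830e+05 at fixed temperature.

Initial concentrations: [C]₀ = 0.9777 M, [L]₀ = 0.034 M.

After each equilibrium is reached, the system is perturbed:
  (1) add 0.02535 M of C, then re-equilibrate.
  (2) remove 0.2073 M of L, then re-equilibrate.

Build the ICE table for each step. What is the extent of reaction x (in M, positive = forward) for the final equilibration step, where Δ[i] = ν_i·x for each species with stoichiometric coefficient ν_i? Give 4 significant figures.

x = 1.1664e-06 M

Q₀ = 0.001182 vs Keq = 6.8830e+05 ⇒ Q<K, forward
Step 1:
                  C         L
  Initial    0.9777     0.034
  Change    -0.9777     1.955
  Equil   5.7499e-06     1.989
  solve Keq expr → x = 0.9777; check Q = 6.8830e+05
Then add 0.02535 M of C.
Step 2:
                  C         L
  Initial   0.02536     1.989
  Change   -0.02535    0.0507
  Equil   6.0467e-06      2.04
  solve Keq expr → x = 0.02535; check Q = 6.8830e+05
Then remove 0.2073 M of L.
Step 3:
                  C         L
  Initial 6.0467e-06     1.833
  Change  -1.1664e-06 2.3328e-06
  Equil   4.8803e-06     1.833
  solve Keq expr → x = 1.1664e-06; check Q = 6.8830e+05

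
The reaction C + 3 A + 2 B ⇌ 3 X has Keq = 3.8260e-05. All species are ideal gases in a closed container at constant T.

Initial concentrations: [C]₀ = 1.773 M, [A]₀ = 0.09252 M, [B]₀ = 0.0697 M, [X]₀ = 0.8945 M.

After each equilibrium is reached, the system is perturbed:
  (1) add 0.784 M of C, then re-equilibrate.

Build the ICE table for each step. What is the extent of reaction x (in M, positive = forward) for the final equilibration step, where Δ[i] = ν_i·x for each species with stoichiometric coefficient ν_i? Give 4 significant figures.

Q₀ = 1.0492e+05 vs Keq = 3.8260e-05 ⇒ Q>K, reverse
Step 1:
                  C         A         B         X
  Initial     1.773   0.09252    0.0697    0.8945
  Change      0.288    0.8639    0.5759   -0.8639
  Equil       2.061    0.9564    0.6456   0.03063
  solve Keq expr → x = -0.288; check Q = 3.8260e-05
Then add 0.784 M of C.
Step 2:
                  C         A         B         X
  Initial     2.845    0.9564    0.6456   0.03063
  Change  -0.001092 -0.003277 -0.002185  0.003277
  Equil       2.844    0.9531    0.6434   0.03391
  solve Keq expr → x = 0.001092; check Q = 3.8260e-05

x = 0.001092 M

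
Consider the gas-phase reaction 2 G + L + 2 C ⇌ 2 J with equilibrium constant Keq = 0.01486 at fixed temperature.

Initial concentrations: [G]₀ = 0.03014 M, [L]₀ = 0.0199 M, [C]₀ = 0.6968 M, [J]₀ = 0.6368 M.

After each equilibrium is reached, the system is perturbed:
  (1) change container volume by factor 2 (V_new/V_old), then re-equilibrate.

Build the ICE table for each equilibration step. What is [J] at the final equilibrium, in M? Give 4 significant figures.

Q₀ = 4.6201e+04 vs Keq = 0.01486 ⇒ Q>K, reverse
Step 1:
                   G          L          C          J
  init       0.03014     0.0199     0.6968     0.6368
  Δ           0.5834     0.2917     0.5834    -0.5834
  eq          0.6135     0.3116       1.28    0.05344
  solve Keq expr → x = -0.2917; check Q = 0.01486
Then change container volume by factor 2 (V_new/V_old).
Step 2:
                   G          L          C          J
  init        0.3067     0.1558     0.6401    0.02672
  Δ          0.01626   0.008129    0.01626   -0.01626
  eq           0.323     0.1639     0.6563    0.01046
  solve Keq expr → x = -0.008129; check Q = 0.01486

[J]_eq = 0.01046 M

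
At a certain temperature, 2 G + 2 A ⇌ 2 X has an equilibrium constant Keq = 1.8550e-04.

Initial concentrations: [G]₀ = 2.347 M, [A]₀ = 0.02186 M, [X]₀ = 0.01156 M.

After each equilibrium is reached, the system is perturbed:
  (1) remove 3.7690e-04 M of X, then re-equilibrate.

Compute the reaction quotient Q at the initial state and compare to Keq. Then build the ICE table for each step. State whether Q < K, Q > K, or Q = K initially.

Q₀ = 0.05077; Q > K (proceeds reverse)

Q₀ = 0.05077 vs Keq = 1.8550e-04 ⇒ Q>K, reverse
Step 1:
                    G           A           X
  Initial       2.347     0.02186     0.01156
  Change      0.01052     0.01052    -0.01052
  Equil         2.358     0.03238     0.00104
  solve Keq expr → x = -0.00526; check Q = 1.8550e-04
Then remove 3.7690e-04 M of X.
Step 2:
                    G           A           X
  Initial       2.358     0.03238  6.6280e-04
  Change  -3.6502e-04 -3.6502e-04  3.6502e-04
  Equil         2.357     0.03202    0.001028
  solve Keq expr → x = 1.8251e-04; check Q = 1.8550e-04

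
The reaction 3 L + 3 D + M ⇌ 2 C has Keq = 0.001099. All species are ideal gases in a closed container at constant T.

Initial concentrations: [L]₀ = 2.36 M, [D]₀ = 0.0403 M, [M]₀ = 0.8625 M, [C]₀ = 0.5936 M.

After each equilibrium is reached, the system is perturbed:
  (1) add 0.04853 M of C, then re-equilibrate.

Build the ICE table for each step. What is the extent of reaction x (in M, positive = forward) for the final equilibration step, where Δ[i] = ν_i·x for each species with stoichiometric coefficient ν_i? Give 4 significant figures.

x = -0.01619 M

Q₀ = 474.9 vs Keq = 0.001099 ⇒ Q>K, reverse
Step 1:
                  L         D         M         C
  Initial      2.36    0.0403    0.8625    0.5936
  Change     0.7087    0.7087    0.2362   -0.4725
  Equil       3.069     0.749     1.099    0.1211
  solve Keq expr → x = -0.2362; check Q = 0.001099
Then add 0.04853 M of C.
Step 2:
                  L         D         M         C
  Initial     3.069     0.749     1.099    0.1696
  Change    0.04858   0.04858   0.01619  -0.03239
  Equil       3.117    0.7976     1.115    0.1372
  solve Keq expr → x = -0.01619; check Q = 0.001099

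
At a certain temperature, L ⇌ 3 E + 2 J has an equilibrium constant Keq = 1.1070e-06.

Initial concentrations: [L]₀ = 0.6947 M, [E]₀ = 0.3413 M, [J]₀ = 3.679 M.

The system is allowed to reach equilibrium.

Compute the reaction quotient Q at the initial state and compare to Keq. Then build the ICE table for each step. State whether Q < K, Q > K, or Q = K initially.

Q₀ = 0.7746; Q > K (proceeds reverse)

Q₀ = 0.7746 vs Keq = 1.1070e-06 ⇒ Q>K, reverse
Step 1:
                   L          E          J
  Initial     0.6947     0.3413      3.679
  Change      0.1124    -0.3371    -0.2247
  Equil       0.8071   0.004215      3.454
  solve Keq expr → x = -0.1124; check Q = 1.1070e-06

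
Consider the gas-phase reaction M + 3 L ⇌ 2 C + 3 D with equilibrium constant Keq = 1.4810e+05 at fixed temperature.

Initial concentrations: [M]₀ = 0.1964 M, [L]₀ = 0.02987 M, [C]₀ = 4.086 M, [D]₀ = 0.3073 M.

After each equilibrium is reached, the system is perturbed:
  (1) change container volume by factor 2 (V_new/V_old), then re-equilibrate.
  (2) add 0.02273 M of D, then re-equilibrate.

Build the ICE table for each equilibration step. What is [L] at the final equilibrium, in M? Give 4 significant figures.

[L]_eq = 0.01188 M

Q₀ = 9.2563e+04 vs Keq = 1.4810e+05 ⇒ Q<K, forward
Step 1:
                  M         L         C         D
  I          0.1964   0.02987     4.086    0.3073
  C       -0.001312 -0.003935  0.002624  0.003935
  E          0.1951   0.02593     4.089    0.3112
  solve Keq expr → x = 0.001312; check Q = 1.4810e+05
Then change container volume by factor 2 (V_new/V_old).
Step 2:
                  M         L         C         D
  I         0.09754   0.01297     2.044    0.1556
  C       -8.2536e-04 -0.002476  0.001651  0.002476
  E         0.09672   0.01049     2.046    0.1581
  solve Keq expr → x = 8.2536e-04; check Q = 1.4810e+05
Then add 0.02273 M of D.
Step 3:
                  M         L         C         D
  I         0.09672   0.01049     2.046    0.1808
  C       4.6444e-04  0.001393 -9.2888e-04 -0.001393
  E         0.09718   0.01188     2.045    0.1794
  solve Keq expr → x = -4.6444e-04; check Q = 1.4810e+05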